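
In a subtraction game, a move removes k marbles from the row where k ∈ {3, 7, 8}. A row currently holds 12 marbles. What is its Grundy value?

0

Build the Grundy sequence with g(k) = mex{g(k−s) : s ∈ {3, 7, 8}, s ≤ k}:
k:     0  1  2  3  4  5  6  7  8  9 10 11 12
g(k):  0  0  0  1  1  1  0  2  2  1  3  0  0
So g(12) = 0.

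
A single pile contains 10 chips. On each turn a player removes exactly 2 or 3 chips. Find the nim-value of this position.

Compute g(0), g(1), … for moves {2, 3}:
g(0) = mex{} = 0
g(1) = mex{} = 0
g(2) = mex{0} = 1
g(3) = mex{0} = 1
g(4) = mex{0,1} = 2
g(5) = mex{1} = 0
g(6) = mex{1,2} = 0
g(7) = mex{0,2} = 1
g(8) = mex{0} = 1
g(9) = mex{0,1} = 2
g(10) = mex{1} = 0
So g(10) = 0.

0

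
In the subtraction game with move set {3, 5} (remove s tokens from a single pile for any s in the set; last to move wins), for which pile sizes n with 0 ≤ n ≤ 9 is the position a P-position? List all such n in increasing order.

0, 1, 2, 8, 9

Grundy values for subtraction set {3, 5}:
k:     0  1  2  3  4  5  6  7  8  9
g(k):  0  0  0  1  1  1  2  2  0  0
The P-positions (g = 0) in 0..9 are 0, 1, 2, 8, 9.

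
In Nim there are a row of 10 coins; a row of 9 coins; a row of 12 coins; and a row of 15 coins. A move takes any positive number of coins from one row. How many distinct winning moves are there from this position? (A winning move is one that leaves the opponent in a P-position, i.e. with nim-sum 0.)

0

Compute the nim-sum pairwise:
10 XOR 9 = 3
3 XOR 12 = 15
15 XOR 15 = 0
The nim-sum is already 0, so every move leaves a nonzero nim-sum — there are no winning moves.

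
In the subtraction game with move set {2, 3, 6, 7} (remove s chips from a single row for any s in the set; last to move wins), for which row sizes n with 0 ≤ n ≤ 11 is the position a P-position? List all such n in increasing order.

Grundy values for subtraction set {2, 3, 6, 7}:
g(0) = mex{} = 0
g(1) = mex{} = 0
g(2) = mex{0} = 1
g(3) = mex{0} = 1
g(4) = mex{0,1} = 2
g(5) = mex{1} = 0
g(6) = mex{0,1,2} = 3
g(7) = mex{0,2} = 1
g(8) = mex{0,1,3} = 2
g(9) = mex{1,3} = 0
g(10) = mex{1,2} = 0
g(11) = mex{0,2} = 1
The P-positions (g = 0) in 0..11 are 0, 1, 5, 9, 10.

0, 1, 5, 9, 10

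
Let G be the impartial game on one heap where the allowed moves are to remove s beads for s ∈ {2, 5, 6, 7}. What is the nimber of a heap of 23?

3

Compute g(0), g(1), … for moves {2, 5, 6, 7}:
k:     0  1  2  3  4  5  6  7  8  9 10 11 12 13 14 15 16 17 18 19 20 21 22 23
g(k):  0  0  1  1  0  2  1  3  2  2  3  3  0  0  1  1  0  2  1  3  2  2  3  3
So g(23) = 3.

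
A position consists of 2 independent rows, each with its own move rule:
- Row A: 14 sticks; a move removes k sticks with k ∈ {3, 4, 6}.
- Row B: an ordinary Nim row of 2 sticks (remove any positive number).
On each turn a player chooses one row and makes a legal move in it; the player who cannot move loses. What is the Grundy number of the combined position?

3

Build the Grundy sequence for row A with g(k) = mex{g(k−s) : s ∈ {3, 4, 6}, s ≤ k}:
k:     0  1  2  3  4  5  6  7  8  9 10 11 12 13 14
g(k):  0  0  0  1  1  1  2  2  2  0  0  0  1  1  1
So g(14) = 1.
Row B is a plain Nim row of size 2, so its Grundy value is 2.
The value of a disjunctive sum is the nim-sum of the parts.
Combined value = 1 ⊕ 2 = 3.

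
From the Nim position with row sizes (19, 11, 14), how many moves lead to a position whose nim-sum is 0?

1

Nim-sum: 19 ^ 11 ^ 14 = 22.
The overall nim-sum is X = 22. A row of size p has a winning move iff p XOR X < p (reduce it to p XOR X).
  19: 19 XOR 22 = 5 < 19 — winning move (to 5).
  11: 11 XOR 22 = 29 ≥ 11 — no move.
  14: 14 XOR 22 = 24 ≥ 14 — no move.
That gives 1 winning move.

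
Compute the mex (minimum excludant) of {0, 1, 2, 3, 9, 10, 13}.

4

The values 0, 1, 2, 3 are all present; 4 is the first non-negative integer missing from the set.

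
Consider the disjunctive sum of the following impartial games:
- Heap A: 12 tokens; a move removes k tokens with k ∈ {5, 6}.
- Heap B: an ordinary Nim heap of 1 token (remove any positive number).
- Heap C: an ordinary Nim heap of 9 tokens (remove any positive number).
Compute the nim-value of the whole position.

8

Grundy values for heap A (subtraction set {5, 6}):
k:     0  1  2  3  4  5  6  7  8  9 10 11 12
g(k):  0  0  0  0  0  1  1  1  1  1  2  0  0
So g(12) = 0.
Heap B is a plain Nim heap of size 1, so its Grundy value is 1.
Heap C is a plain Nim heap of size 9, so its Grundy value is 9.
The value of a disjunctive sum is the nim-sum of the parts.
Combined value = 0 XOR 1 XOR 9 = 8.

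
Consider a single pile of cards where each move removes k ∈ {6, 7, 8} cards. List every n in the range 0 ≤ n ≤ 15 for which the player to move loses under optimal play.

0, 1, 2, 3, 4, 5, 14, 15

Build the Grundy sequence with g(k) = mex{g(k−s) : s ∈ {6, 7, 8}, s ≤ k}:
k:     0  1  2  3  4  5  6  7  8  9 10 11 12 13 14 15
g(k):  0  0  0  0  0  0  1  1  1  1  1  1  2  2  0  0
The P-positions (g = 0) in 0..15 are 0, 1, 2, 3, 4, 5, 14, 15.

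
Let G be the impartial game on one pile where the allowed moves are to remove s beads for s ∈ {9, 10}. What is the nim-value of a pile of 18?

2

Grundy values for subtraction set {9, 10}:
k:     0  1  2  3  4  5  6  7  8  9 10 11 12 13 14 15 16 17 18
g(k):  0  0  0  0  0  0  0  0  0  1  1  1  1  1  1  1  1  1  2
So g(18) = 2.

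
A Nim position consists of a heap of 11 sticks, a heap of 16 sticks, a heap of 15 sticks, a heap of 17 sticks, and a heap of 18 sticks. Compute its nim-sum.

23

Bitwise XOR of the heap sizes:
  01011  (11)
  10000  (16)
  01111  (15)
  10001  (17)
  10010  (18)
  -----
  10111  (23)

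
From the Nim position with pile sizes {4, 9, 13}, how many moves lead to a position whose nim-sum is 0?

0

Write each in binary and XOR column by column:
  0100  (4)
  1001  (9)
  1101  (13)
  ----
  0000  (0)
The nim-sum is already 0, so every move leaves a nonzero nim-sum — there are no winning moves.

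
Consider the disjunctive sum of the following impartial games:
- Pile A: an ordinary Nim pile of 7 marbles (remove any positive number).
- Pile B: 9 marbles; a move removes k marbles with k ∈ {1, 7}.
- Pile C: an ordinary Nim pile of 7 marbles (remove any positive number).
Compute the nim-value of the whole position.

Pile A is a plain Nim pile of size 7, so its Grundy value is 7.
For pile B, compute g(0), g(1), … with moves {1, 7}:
g(0) = mex{} = 0
g(1) = mex{0} = 1
g(2) = mex{1} = 0
g(3) = mex{0} = 1
g(4) = mex{1} = 0
g(5) = mex{0} = 1
g(6) = mex{1} = 0
g(7) = mex{0} = 1
g(8) = mex{1} = 0
g(9) = mex{0} = 1
So g(9) = 1.
Pile C is a plain Nim pile of size 7, so its Grundy value is 7.
By the Sprague-Grundy theorem, the Grundy value of a sum of independent games is the XOR of the component values.
Combined value = 7 XOR 1 XOR 7 = 1.

1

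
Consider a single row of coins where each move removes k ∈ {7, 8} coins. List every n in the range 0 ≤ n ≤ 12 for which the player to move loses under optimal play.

0, 1, 2, 3, 4, 5, 6

Grundy values for subtraction set {7, 8}:
k:     0  1  2  3  4  5  6  7  8  9 10 11 12
g(k):  0  0  0  0  0  0  0  1  1  1  1  1  1
The P-positions (g = 0) in 0..12 are 0, 1, 2, 3, 4, 5, 6.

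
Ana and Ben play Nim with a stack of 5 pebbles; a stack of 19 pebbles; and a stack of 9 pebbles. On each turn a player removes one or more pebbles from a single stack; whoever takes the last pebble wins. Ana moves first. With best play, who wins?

Nim-sum: 5 XOR 19 XOR 9 = 31.
The nim-sum is 31 ≠ 0, so this is an N-position: the player to move can win; Ana has a winning move.

Ana wins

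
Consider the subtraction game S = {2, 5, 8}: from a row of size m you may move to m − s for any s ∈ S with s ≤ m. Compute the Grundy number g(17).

0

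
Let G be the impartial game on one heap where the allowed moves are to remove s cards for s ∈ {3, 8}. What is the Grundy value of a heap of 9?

Build the Grundy sequence with g(k) = mex{g(k−s) : s ∈ {3, 8}, s ≤ k}:
k:     0  1  2  3  4  5  6  7  8  9
g(k):  0  0  0  1  1  1  0  0  2  1
So g(9) = 1.

1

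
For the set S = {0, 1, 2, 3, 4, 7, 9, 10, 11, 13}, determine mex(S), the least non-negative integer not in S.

5

The values 0, 1, 2, 3, 4 are all present; 5 is the first non-negative integer missing from the set.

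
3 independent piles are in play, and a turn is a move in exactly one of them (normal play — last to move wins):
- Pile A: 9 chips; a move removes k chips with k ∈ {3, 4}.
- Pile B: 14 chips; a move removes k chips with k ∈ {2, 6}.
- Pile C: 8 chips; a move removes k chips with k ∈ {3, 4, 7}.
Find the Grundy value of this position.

3

Build the Grundy sequence for pile A with g(k) = mex{g(k−s) : s ∈ {3, 4}, s ≤ k}:
k:     0  1  2  3  4  5  6  7  8  9
g(k):  0  0  0  1  1  1  2  0  0  0
So g(9) = 0.
Grundy values for pile B (subtraction set {2, 6}):
g(0) = mex{} = 0
g(1) = mex{} = 0
g(2) = mex{0} = 1
g(3) = mex{0} = 1
g(4) = mex{1} = 0
g(5) = mex{1} = 0
g(6) = mex{0} = 1
g(7) = mex{0} = 1
g(8) = mex{1} = 0
g(9) = mex{1} = 0
g(10) = mex{0} = 1
g(11) = mex{0} = 1
g(12) = mex{1} = 0
g(13) = mex{1} = 0
g(14) = mex{0} = 1
So g(14) = 1.
Build the Grundy sequence for pile C with g(k) = mex{g(k−s) : s ∈ {3, 4, 7}, s ≤ k}:
g(0) = mex{} = 0
g(1) = mex{} = 0
g(2) = mex{} = 0
g(3) = mex{0} = 1
g(4) = mex{0} = 1
g(5) = mex{0} = 1
g(6) = mex{0,1} = 2
g(7) = mex{0,1} = 2
g(8) = mex{0,1} = 2
So g(8) = 2.
The value of a disjunctive sum is the nim-sum of the parts.
Combined value = 0 ⊕ 1 ⊕ 2 = 3.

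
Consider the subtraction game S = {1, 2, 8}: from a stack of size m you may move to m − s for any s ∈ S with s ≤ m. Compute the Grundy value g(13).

Build the Grundy sequence with g(k) = mex{g(k−s) : s ∈ {1, 2, 8}, s ≤ k}:
g(0) = mex{} = 0
g(1) = mex{0} = 1
g(2) = mex{0,1} = 2
g(3) = mex{1,2} = 0
g(4) = mex{0,2} = 1
g(5) = mex{0,1} = 2
g(6) = mex{1,2} = 0
g(7) = mex{0,2} = 1
g(8) = mex{0,1} = 2
g(9) = mex{1,2} = 0
g(10) = mex{0,2} = 1
g(11) = mex{0,1} = 2
g(12) = mex{1,2} = 0
g(13) = mex{0,2} = 1
So g(13) = 1.

1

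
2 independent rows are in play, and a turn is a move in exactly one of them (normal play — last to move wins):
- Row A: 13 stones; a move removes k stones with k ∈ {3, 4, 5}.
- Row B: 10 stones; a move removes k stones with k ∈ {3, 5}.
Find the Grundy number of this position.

1

Grundy values for row A (subtraction set {3, 4, 5}):
g(0) = mex{} = 0
g(1) = mex{} = 0
g(2) = mex{} = 0
g(3) = mex{0} = 1
g(4) = mex{0} = 1
g(5) = mex{0} = 1
g(6) = mex{0,1} = 2
g(7) = mex{0,1} = 2
g(8) = mex{1} = 0
g(9) = mex{1,2} = 0
g(10) = mex{1,2} = 0
g(11) = mex{0,2} = 1
g(12) = mex{0,2} = 1
g(13) = mex{0} = 1
So g(13) = 1.
For row B, compute g(0), g(1), … with moves {3, 5}:
g(0) = mex{} = 0
g(1) = mex{} = 0
g(2) = mex{} = 0
g(3) = mex{0} = 1
g(4) = mex{0} = 1
g(5) = mex{0} = 1
g(6) = mex{0,1} = 2
g(7) = mex{0,1} = 2
g(8) = mex{1} = 0
g(9) = mex{1,2} = 0
g(10) = mex{1,2} = 0
So g(10) = 0.
By the Sprague-Grundy theorem, the Grundy value of a sum of independent games is the XOR of the component values.
Combined value = 1 ⊕ 0 = 1.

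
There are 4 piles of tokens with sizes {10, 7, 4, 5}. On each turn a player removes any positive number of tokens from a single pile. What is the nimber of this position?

Nim-sum: 10 ^ 7 ^ 4 ^ 5 = 12.

12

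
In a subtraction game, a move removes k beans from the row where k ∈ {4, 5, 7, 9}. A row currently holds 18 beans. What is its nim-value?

1

Grundy values for subtraction set {4, 5, 7, 9}:
k:     0  1  2  3  4  5  6  7  8  9 10 11 12 13 14 15 16 17 18
g(k):  0  0  0  0  1  1  1  1  2  2  2  2  3  0  0  0  0  1  1
So g(18) = 1.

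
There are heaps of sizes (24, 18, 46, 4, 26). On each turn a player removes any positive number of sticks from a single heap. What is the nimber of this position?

Write each in binary and XOR column by column:
  011000  (24)
  010010  (18)
  101110  (46)
  000100  (4)
  011010  (26)
  ------
  111010  (58)

58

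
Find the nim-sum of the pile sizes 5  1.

4

Compute the nim-sum pairwise:
5 ^ 1 = 4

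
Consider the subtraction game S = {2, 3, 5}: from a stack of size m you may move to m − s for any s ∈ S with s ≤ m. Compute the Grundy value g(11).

2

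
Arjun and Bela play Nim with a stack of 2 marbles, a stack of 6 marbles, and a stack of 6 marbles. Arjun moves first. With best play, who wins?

Arjun wins

Compute the nim-sum pairwise:
2 ⊕ 6 = 4
4 ⊕ 6 = 2
The nim-sum is 2 ≠ 0, so this is an N-position: the player to move can win; Arjun has a winning move.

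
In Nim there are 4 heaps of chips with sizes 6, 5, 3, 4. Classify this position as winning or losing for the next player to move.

Winning position

Write each in binary and XOR column by column:
  110  (6)
  101  (5)
  011  (3)
  100  (4)
  ---
  100  (4)
The nim-sum is 4 ≠ 0, so this is an N-position: the player to move can win.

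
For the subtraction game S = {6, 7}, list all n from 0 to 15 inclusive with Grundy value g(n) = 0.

0, 1, 2, 3, 4, 5, 13, 14, 15

Grundy values for subtraction set {6, 7}:
k:     0  1  2  3  4  5  6  7  8  9 10 11 12 13 14 15
g(k):  0  0  0  0  0  0  1  1  1  1  1  1  2  0  0  0
The P-positions (g = 0) in 0..15 are 0, 1, 2, 3, 4, 5, 13, 14, 15.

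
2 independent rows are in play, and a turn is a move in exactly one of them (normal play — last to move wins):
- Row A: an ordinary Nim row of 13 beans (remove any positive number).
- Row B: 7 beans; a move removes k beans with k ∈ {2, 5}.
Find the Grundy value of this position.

Row A is a plain Nim row of size 13, so its Grundy value is 13.
For row B, compute g(0), g(1), … with moves {2, 5}:
k:     0  1  2  3  4  5  6  7
g(k):  0  0  1  1  0  2  1  0
So g(7) = 0.
By the Sprague-Grundy theorem, the Grundy value of a sum of independent games is the XOR of the component values.
Combined value = 13 XOR 0 = 13.

13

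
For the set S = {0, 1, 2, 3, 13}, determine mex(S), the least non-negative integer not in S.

4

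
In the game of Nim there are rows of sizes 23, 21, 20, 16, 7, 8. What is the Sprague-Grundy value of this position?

Bitwise XOR of the heap sizes:
  10111  (23)
  10101  (21)
  10100  (20)
  10000  (16)
  00111  (7)
  01000  (8)
  -----
  01001  (9)

9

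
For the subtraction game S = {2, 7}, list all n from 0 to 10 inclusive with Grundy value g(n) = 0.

0, 1, 4, 5, 9, 10

Grundy values for subtraction set {2, 7}:
k:     0  1  2  3  4  5  6  7  8  9 10
g(k):  0  0  1  1  0  0  1  1  2  0  0
The P-positions (g = 0) in 0..10 are 0, 1, 4, 5, 9, 10.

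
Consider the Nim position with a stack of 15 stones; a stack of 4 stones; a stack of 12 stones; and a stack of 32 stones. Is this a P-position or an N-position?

N-position

Compute the nim-sum pairwise:
15 XOR 4 = 11
11 XOR 12 = 7
7 XOR 32 = 39
The nim-sum is 39 ≠ 0, so this is an N-position: the player to move can win.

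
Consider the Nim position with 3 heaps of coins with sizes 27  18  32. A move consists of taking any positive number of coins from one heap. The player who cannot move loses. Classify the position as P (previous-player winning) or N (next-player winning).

N-position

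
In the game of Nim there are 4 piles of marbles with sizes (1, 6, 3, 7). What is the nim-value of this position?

3

Write each in binary and XOR column by column:
  001  (1)
  110  (6)
  011  (3)
  111  (7)
  ---
  011  (3)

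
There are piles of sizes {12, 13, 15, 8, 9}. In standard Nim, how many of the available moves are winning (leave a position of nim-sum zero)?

5

Nim-sum: 12 ^ 13 ^ 15 ^ 8 ^ 9 = 15.
The overall nim-sum is X = 15. A pile of size p has a winning move iff p XOR X < p (reduce it to p XOR X).
  12: 12 XOR 15 = 3 < 12 — winning move (to 3).
  13: 13 XOR 15 = 2 < 13 — winning move (to 2).
  15: 15 XOR 15 = 0 < 15 — winning move (to 0).
  8: 8 XOR 15 = 7 < 8 — winning move (to 7).
  9: 9 XOR 15 = 6 < 9 — winning move (to 6).
That gives 5 winning moves.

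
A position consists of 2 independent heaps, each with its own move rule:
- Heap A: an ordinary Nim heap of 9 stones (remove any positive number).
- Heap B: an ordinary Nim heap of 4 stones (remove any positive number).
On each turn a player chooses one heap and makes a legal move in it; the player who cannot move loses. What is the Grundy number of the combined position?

13

Heap A is a plain Nim heap of size 9, so its Grundy value is 9.
Heap B is a plain Nim heap of size 4, so its Grundy value is 4.
By the Sprague-Grundy theorem, the Grundy value of a sum of independent games is the XOR of the component values.
Combined value = 9 ⊕ 4 = 13.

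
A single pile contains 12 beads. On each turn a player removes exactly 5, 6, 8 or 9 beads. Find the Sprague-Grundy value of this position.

2

Grundy values for subtraction set {5, 6, 8, 9}:
g(0) = mex{} = 0
g(1) = mex{} = 0
g(2) = mex{} = 0
g(3) = mex{} = 0
g(4) = mex{} = 0
g(5) = mex{0} = 1
g(6) = mex{0} = 1
g(7) = mex{0} = 1
g(8) = mex{0} = 1
g(9) = mex{0} = 1
g(10) = mex{0,1} = 2
g(11) = mex{0,1} = 2
g(12) = mex{0,1} = 2
So g(12) = 2.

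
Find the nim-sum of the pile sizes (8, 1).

9

Nim-sum: 8 XOR 1 = 9.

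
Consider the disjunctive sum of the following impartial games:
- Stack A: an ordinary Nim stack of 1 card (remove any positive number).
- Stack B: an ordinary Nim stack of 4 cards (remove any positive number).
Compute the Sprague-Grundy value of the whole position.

Stack A is a plain Nim stack of size 1, so its Grundy value is 1.
Stack B is a plain Nim stack of size 4, so its Grundy value is 4.
The value of a disjunctive sum is the nim-sum of the parts.
Combined value = 1 ⊕ 4 = 5.

5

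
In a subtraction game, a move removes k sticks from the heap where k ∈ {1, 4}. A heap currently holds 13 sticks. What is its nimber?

Build the Grundy sequence with g(k) = mex{g(k−s) : s ∈ {1, 4}, s ≤ k}:
k:     0  1  2  3  4  5  6  7  8  9 10 11 12 13
g(k):  0  1  0  1  2  0  1  0  1  2  0  1  0  1
So g(13) = 1.

1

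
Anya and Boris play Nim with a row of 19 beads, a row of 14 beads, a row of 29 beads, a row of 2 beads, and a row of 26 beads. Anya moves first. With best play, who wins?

In binary:
  10011  (19)
  01110  (14)
  11101  (29)
  00010  (2)
  11010  (26)
  -----
  11000  (24)
The nim-sum is 24 ≠ 0, so this is an N-position: the player to move can win; Anya has a winning move.

Anya wins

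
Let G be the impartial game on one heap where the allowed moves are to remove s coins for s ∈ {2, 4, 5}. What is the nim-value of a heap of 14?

0

Build the Grundy sequence with g(k) = mex{g(k−s) : s ∈ {2, 4, 5}, s ≤ k}:
g(0) = mex{} = 0
g(1) = mex{} = 0
g(2) = mex{0} = 1
g(3) = mex{0} = 1
g(4) = mex{0,1} = 2
g(5) = mex{0,1} = 2
g(6) = mex{0,1,2} = 3
g(7) = mex{1,2} = 0
g(8) = mex{1,2,3} = 0
g(9) = mex{0,2} = 1
g(10) = mex{0,2,3} = 1
g(11) = mex{0,1,3} = 2
g(12) = mex{0,1} = 2
g(13) = mex{0,1,2} = 3
g(14) = mex{1,2} = 0
So g(14) = 0.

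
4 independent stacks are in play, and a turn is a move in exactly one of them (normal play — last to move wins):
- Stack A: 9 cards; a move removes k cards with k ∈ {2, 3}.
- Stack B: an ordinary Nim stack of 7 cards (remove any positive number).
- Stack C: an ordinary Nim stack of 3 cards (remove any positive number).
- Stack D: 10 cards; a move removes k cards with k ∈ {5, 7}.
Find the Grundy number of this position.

4

Grundy values for stack A (subtraction set {2, 3}):
g(0) = mex{} = 0
g(1) = mex{} = 0
g(2) = mex{0} = 1
g(3) = mex{0} = 1
g(4) = mex{0,1} = 2
g(5) = mex{1} = 0
g(6) = mex{1,2} = 0
g(7) = mex{0,2} = 1
g(8) = mex{0} = 1
g(9) = mex{0,1} = 2
So g(9) = 2.
Stack B is a plain Nim stack of size 7, so its Grundy value is 7.
Stack C is a plain Nim stack of size 3, so its Grundy value is 3.
Build the Grundy sequence for stack D with g(k) = mex{g(k−s) : s ∈ {5, 7}, s ≤ k}:
k:     0  1  2  3  4  5  6  7  8  9 10
g(k):  0  0  0  0  0  1  1  1  1  1  2
So g(10) = 2.
By the Sprague-Grundy theorem, the Grundy value of a sum of independent games is the XOR of the component values.
Combined value = 2 XOR 7 XOR 3 XOR 2 = 4.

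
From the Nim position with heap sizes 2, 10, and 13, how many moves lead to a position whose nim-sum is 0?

Write each in binary and XOR column by column:
  0010  (2)
  1010  (10)
  1101  (13)
  ----
  0101  (5)
The overall nim-sum is X = 5. A heap of size p has a winning move iff p XOR X < p (reduce it to p XOR X).
  2: 2 XOR 5 = 7 ≥ 2 — no move.
  10: 10 XOR 5 = 15 ≥ 10 — no move.
  13: 13 XOR 5 = 8 < 13 — winning move (to 8).
That gives 1 winning move.

1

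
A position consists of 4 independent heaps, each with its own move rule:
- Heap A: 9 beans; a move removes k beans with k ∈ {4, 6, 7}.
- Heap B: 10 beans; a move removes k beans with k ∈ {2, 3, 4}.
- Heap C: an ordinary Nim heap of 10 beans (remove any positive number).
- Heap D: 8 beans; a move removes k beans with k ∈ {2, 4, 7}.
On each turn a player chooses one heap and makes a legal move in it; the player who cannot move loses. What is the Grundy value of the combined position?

11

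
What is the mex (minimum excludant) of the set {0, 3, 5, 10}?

0 is in the set but 1 is not, so the mex is 1.

1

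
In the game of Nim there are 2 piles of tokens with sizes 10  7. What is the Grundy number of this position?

13

Nim-sum: 10 ⊕ 7 = 13.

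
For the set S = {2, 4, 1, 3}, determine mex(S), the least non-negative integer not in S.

0 is not in the set, so the mex is 0.

0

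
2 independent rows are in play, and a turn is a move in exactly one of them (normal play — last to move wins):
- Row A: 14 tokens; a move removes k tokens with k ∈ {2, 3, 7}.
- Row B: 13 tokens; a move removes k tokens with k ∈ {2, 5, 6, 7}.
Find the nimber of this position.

Grundy values for row A (subtraction set {2, 3, 7}):
g(0) = mex{} = 0
g(1) = mex{} = 0
g(2) = mex{0} = 1
g(3) = mex{0} = 1
g(4) = mex{0,1} = 2
g(5) = mex{1} = 0
g(6) = mex{1,2} = 0
g(7) = mex{0,2} = 1
g(8) = mex{0} = 1
g(9) = mex{0,1} = 2
g(10) = mex{1} = 0
g(11) = mex{1,2} = 0
g(12) = mex{0,2} = 1
g(13) = mex{0} = 1
g(14) = mex{0,1} = 2
So g(14) = 2.
For row B, compute g(0), g(1), … with moves {2, 5, 6, 7}:
k:     0  1  2  3  4  5  6  7  8  9 10 11 12 13
g(k):  0  0  1  1  0  2  1  3  2  2  3  3  0  0
So g(13) = 0.
By the Sprague-Grundy theorem, the Grundy value of a sum of independent games is the XOR of the component values.
Combined value = 2 ⊕ 0 = 2.

2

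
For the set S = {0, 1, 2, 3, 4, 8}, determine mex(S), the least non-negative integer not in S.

The values 0, 1, 2, 3, 4 are all present; 5 is the first non-negative integer missing from the set.

5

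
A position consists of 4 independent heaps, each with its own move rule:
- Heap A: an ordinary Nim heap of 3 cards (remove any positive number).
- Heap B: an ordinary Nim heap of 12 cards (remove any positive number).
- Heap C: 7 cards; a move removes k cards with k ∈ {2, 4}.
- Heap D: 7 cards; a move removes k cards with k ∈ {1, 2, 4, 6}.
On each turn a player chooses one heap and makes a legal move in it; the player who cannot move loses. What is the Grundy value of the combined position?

Heap A is a plain Nim heap of size 3, so its Grundy value is 3.
Heap B is a plain Nim heap of size 12, so its Grundy value is 12.
Build the Grundy sequence for heap C with g(k) = mex{g(k−s) : s ∈ {2, 4}, s ≤ k}:
g(0) = mex{} = 0
g(1) = mex{} = 0
g(2) = mex{0} = 1
g(3) = mex{0} = 1
g(4) = mex{0,1} = 2
g(5) = mex{0,1} = 2
g(6) = mex{1,2} = 0
g(7) = mex{1,2} = 0
So g(7) = 0.
For heap D, compute g(0), g(1), … with moves {1, 2, 4, 6}:
k:     0  1  2  3  4  5  6  7
g(k):  0  1  2  0  1  2  3  4
So g(7) = 4.
By the Sprague-Grundy theorem, the Grundy value of a sum of independent games is the XOR of the component values.
Combined value = 3 XOR 12 XOR 0 XOR 4 = 11.

11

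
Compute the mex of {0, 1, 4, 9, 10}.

2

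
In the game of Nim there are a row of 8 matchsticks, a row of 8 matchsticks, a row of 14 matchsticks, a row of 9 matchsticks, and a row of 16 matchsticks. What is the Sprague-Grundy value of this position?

23

Compute the nim-sum pairwise:
8 ^ 8 = 0
0 ^ 14 = 14
14 ^ 9 = 7
7 ^ 16 = 23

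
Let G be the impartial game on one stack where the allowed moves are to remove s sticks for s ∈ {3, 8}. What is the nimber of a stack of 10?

Compute g(0), g(1), … for moves {3, 8}:
k:     0  1  2  3  4  5  6  7  8  9 10
g(k):  0  0  0  1  1  1  0  0  2  1  1
So g(10) = 1.

1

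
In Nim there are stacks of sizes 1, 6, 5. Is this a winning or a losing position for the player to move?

In binary:
  001  (1)
  110  (6)
  101  (5)
  ---
  010  (2)
The nim-sum is 2 ≠ 0, so this is an N-position: the player to move can win.

Winning position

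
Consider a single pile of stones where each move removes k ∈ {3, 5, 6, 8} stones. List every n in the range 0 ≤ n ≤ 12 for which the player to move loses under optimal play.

0, 1, 2, 11, 12

Grundy values for subtraction set {3, 5, 6, 8}:
g(0) = mex{} = 0
g(1) = mex{} = 0
g(2) = mex{} = 0
g(3) = mex{0} = 1
g(4) = mex{0} = 1
g(5) = mex{0} = 1
g(6) = mex{0,1} = 2
g(7) = mex{0,1} = 2
g(8) = mex{0,1} = 2
g(9) = mex{0,1,2} = 3
g(10) = mex{0,1,2} = 3
g(11) = mex{1,2} = 0
g(12) = mex{1,2,3} = 0
The P-positions (g = 0) in 0..12 are 0, 1, 2, 11, 12.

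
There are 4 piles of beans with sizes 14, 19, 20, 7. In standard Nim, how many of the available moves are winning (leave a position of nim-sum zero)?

1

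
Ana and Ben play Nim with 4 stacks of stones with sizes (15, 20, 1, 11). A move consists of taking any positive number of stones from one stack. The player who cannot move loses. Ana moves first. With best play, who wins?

Nim-sum: 15 ⊕ 20 ⊕ 1 ⊕ 11 = 17.
The nim-sum is 17 ≠ 0, so this is an N-position: the player to move can win; Ana has a winning move.

Ana wins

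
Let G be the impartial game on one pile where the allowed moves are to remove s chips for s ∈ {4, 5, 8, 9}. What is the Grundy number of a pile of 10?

Compute g(0), g(1), … for moves {4, 5, 8, 9}:
k:     0  1  2  3  4  5  6  7  8  9 10
g(k):  0  0  0  0  1  1  1  1  2  2  2
So g(10) = 2.

2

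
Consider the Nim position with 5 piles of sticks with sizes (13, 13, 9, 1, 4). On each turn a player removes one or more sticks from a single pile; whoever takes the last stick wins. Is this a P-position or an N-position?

Nim-sum: 13 ^ 13 ^ 9 ^ 1 ^ 4 = 12.
The nim-sum is 12 ≠ 0, so this is an N-position: the player to move can win.

N-position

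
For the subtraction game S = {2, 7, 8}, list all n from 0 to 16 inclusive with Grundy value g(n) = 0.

0, 1, 4, 5, 10, 14, 15

Grundy values for subtraction set {2, 7, 8}:
k:     0  1  2  3  4  5  6  7  8  9 10 11 12 13 14 15 16
g(k):  0  0  1  1  0  0  1  1  2  2  0  3  1  2  0  0  1
The P-positions (g = 0) in 0..16 are 0, 1, 4, 5, 10, 14, 15.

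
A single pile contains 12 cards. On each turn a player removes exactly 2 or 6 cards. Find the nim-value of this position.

0

Grundy values for subtraction set {2, 6}:
k:     0  1  2  3  4  5  6  7  8  9 10 11 12
g(k):  0  0  1  1  0  0  1  1  0  0  1  1  0
So g(12) = 0.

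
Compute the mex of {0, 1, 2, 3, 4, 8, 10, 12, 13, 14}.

5

The values 0, 1, 2, 3, 4 are all present; 5 is the first non-negative integer missing from the set.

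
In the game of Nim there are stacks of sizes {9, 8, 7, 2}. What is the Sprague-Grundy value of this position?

4

Compute the nim-sum pairwise:
9 ^ 8 = 1
1 ^ 7 = 6
6 ^ 2 = 4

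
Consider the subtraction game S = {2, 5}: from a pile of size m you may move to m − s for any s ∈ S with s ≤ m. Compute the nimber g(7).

Compute g(0), g(1), … for moves {2, 5}:
k:     0  1  2  3  4  5  6  7
g(k):  0  0  1  1  0  2  1  0
So g(7) = 0.

0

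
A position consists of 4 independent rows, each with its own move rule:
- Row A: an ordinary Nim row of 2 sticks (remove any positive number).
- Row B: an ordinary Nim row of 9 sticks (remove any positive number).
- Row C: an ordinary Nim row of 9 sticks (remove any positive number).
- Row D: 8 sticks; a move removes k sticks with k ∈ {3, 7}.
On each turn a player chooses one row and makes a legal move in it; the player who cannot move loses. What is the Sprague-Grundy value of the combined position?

Row A is a plain Nim row of size 2, so its Grundy value is 2.
Row B is a plain Nim row of size 9, so its Grundy value is 9.
Row C is a plain Nim row of size 9, so its Grundy value is 9.
For row D, compute g(0), g(1), … with moves {3, 7}:
k:     0  1  2  3  4  5  6  7  8
g(k):  0  0  0  1  1  1  0  2  2
So g(8) = 2.
The value of a disjunctive sum is the nim-sum of the parts.
Combined value = 2 XOR 9 XOR 9 XOR 2 = 0.

0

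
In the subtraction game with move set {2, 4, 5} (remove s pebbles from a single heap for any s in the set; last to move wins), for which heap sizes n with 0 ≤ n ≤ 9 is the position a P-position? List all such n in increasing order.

0, 1, 7, 8

Compute g(0), g(1), … for moves {2, 4, 5}:
k:     0  1  2  3  4  5  6  7  8  9
g(k):  0  0  1  1  2  2  3  0  0  1
The P-positions (g = 0) in 0..9 are 0, 1, 7, 8.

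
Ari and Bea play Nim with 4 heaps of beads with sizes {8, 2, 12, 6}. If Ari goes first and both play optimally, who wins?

Bea wins

Nim-sum: 8 ⊕ 2 ⊕ 12 ⊕ 6 = 0.
The nim-sum is 0, so this is a P-position: the player to move is in a losing position under optimal play; Ari is about to move from it and so loses — Bea wins.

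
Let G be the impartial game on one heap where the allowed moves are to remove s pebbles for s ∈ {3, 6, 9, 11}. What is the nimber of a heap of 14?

Compute g(0), g(1), … for moves {3, 6, 9, 11}:
g(0) = mex{} = 0
g(1) = mex{} = 0
g(2) = mex{} = 0
g(3) = mex{0} = 1
g(4) = mex{0} = 1
g(5) = mex{0} = 1
g(6) = mex{0,1} = 2
g(7) = mex{0,1} = 2
g(8) = mex{0,1} = 2
g(9) = mex{0,1,2} = 3
g(10) = mex{0,1,2} = 3
g(11) = mex{0,1,2} = 3
g(12) = mex{0,1,2,3} = 4
g(13) = mex{0,1,2,3} = 4
g(14) = mex{1,2,3} = 0
So g(14) = 0.

0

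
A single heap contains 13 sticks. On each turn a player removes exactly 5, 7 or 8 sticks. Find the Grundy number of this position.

Grundy values for subtraction set {5, 7, 8}:
g(0) = mex{} = 0
g(1) = mex{} = 0
g(2) = mex{} = 0
g(3) = mex{} = 0
g(4) = mex{} = 0
g(5) = mex{0} = 1
g(6) = mex{0} = 1
g(7) = mex{0} = 1
g(8) = mex{0} = 1
g(9) = mex{0} = 1
g(10) = mex{0,1} = 2
g(11) = mex{0,1} = 2
g(12) = mex{0,1} = 2
g(13) = mex{1} = 0
So g(13) = 0.

0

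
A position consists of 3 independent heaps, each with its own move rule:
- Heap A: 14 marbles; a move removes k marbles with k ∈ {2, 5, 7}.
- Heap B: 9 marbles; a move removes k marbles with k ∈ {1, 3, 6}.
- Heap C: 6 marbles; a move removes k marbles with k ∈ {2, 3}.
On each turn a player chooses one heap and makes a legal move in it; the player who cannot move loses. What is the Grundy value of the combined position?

Grundy values for heap A (subtraction set {2, 5, 7}):
k:     0  1  2  3  4  5  6  7  8  9 10 11 12 13 14
g(k):  0  0  1  1  0  2  1  3  2  2  0  3  1  0  0
So g(14) = 0.
Grundy values for heap B (subtraction set {1, 3, 6}):
g(0) = mex{} = 0
g(1) = mex{0} = 1
g(2) = mex{1} = 0
g(3) = mex{0} = 1
g(4) = mex{1} = 0
g(5) = mex{0} = 1
g(6) = mex{0,1} = 2
g(7) = mex{0,1,2} = 3
g(8) = mex{0,1,3} = 2
g(9) = mex{1,2} = 0
So g(9) = 0.
Grundy values for heap C (subtraction set {2, 3}):
k:     0  1  2  3  4  5  6
g(k):  0  0  1  1  2  0  0
So g(6) = 0.
The value of a disjunctive sum is the nim-sum of the parts.
Combined value = 0 ⊕ 0 ⊕ 0 = 0.

0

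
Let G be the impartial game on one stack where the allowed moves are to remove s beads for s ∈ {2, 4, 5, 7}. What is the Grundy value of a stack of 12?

1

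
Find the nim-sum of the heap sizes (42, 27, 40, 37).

Nim-sum: 42 ^ 27 ^ 40 ^ 37 = 60.

60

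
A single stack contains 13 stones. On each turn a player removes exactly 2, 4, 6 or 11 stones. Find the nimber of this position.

2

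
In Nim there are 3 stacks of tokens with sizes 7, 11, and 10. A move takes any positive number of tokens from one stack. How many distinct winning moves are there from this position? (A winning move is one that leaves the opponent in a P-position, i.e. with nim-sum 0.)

1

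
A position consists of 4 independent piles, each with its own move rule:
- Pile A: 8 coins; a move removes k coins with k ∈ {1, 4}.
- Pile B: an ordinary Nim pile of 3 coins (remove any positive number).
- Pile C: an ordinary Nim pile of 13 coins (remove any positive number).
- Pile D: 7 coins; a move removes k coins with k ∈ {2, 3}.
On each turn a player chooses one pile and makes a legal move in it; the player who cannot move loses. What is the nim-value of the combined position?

Grundy values for pile A (subtraction set {1, 4}):
k:     0  1  2  3  4  5  6  7  8
g(k):  0  1  0  1  2  0  1  0  1
So g(8) = 1.
Pile B is a plain Nim pile of size 3, so its Grundy value is 3.
Pile C is a plain Nim pile of size 13, so its Grundy value is 13.
Build the Grundy sequence for pile D with g(k) = mex{g(k−s) : s ∈ {2, 3}, s ≤ k}:
g(0) = mex{} = 0
g(1) = mex{} = 0
g(2) = mex{0} = 1
g(3) = mex{0} = 1
g(4) = mex{0,1} = 2
g(5) = mex{1} = 0
g(6) = mex{1,2} = 0
g(7) = mex{0,2} = 1
So g(7) = 1.
The value of a disjunctive sum is the nim-sum of the parts.
Combined value = 1 ⊕ 3 ⊕ 13 ⊕ 1 = 14.

14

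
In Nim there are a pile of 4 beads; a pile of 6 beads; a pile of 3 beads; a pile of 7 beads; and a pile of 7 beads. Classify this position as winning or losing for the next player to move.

Winning position

Compute the nim-sum pairwise:
4 ^ 6 = 2
2 ^ 3 = 1
1 ^ 7 = 6
6 ^ 7 = 1
The nim-sum is 1 ≠ 0, so this is an N-position: the player to move can win.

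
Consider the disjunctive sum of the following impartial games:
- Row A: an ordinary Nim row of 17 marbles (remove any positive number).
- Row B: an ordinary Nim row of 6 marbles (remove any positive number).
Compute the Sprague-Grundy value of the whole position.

Row A is a plain Nim row of size 17, so its Grundy value is 17.
Row B is a plain Nim row of size 6, so its Grundy value is 6.
By the Sprague-Grundy theorem, the Grundy value of a sum of independent games is the XOR of the component values.
Combined value = 17 ⊕ 6 = 23.

23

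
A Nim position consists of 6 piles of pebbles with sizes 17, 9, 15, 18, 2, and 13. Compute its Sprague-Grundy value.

Bitwise XOR of the heap sizes:
  10001  (17)
  01001  (9)
  01111  (15)
  10010  (18)
  00010  (2)
  01101  (13)
  -----
  01010  (10)

10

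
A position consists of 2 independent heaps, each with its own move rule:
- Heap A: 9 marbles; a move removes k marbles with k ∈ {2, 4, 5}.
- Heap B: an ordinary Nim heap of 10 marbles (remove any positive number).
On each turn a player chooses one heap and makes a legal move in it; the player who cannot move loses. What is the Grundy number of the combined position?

11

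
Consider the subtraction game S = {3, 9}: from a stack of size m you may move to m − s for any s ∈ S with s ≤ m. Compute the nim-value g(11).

1

Compute g(0), g(1), … for moves {3, 9}:
g(0) = mex{} = 0
g(1) = mex{} = 0
g(2) = mex{} = 0
g(3) = mex{0} = 1
g(4) = mex{0} = 1
g(5) = mex{0} = 1
g(6) = mex{1} = 0
g(7) = mex{1} = 0
g(8) = mex{1} = 0
g(9) = mex{0} = 1
g(10) = mex{0} = 1
g(11) = mex{0} = 1
So g(11) = 1.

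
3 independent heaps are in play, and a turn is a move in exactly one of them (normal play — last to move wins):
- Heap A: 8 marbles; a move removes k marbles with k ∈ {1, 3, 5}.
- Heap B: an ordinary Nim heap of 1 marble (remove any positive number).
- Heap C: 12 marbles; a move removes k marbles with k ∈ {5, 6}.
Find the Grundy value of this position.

1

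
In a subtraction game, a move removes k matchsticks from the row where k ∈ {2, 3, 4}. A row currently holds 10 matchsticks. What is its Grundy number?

2

Grundy values for subtraction set {2, 3, 4}:
g(0) = mex{} = 0
g(1) = mex{} = 0
g(2) = mex{0} = 1
g(3) = mex{0} = 1
g(4) = mex{0,1} = 2
g(5) = mex{0,1} = 2
g(6) = mex{1,2} = 0
g(7) = mex{1,2} = 0
g(8) = mex{0,2} = 1
g(9) = mex{0,2} = 1
g(10) = mex{0,1} = 2
So g(10) = 2.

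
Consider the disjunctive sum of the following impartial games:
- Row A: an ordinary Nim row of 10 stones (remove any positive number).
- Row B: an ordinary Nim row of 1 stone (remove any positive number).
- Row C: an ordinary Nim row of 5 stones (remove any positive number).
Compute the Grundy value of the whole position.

14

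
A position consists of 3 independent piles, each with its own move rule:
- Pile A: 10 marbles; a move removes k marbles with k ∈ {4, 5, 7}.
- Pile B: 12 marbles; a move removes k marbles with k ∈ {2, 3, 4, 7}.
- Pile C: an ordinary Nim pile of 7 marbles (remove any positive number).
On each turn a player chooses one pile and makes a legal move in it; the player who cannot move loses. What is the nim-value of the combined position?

Grundy values for pile A (subtraction set {4, 5, 7}):
g(0) = mex{} = 0
g(1) = mex{} = 0
g(2) = mex{} = 0
g(3) = mex{} = 0
g(4) = mex{0} = 1
g(5) = mex{0} = 1
g(6) = mex{0} = 1
g(7) = mex{0} = 1
g(8) = mex{0,1} = 2
g(9) = mex{0,1} = 2
g(10) = mex{0,1} = 2
So g(10) = 2.
Build the Grundy sequence for pile B with g(k) = mex{g(k−s) : s ∈ {2, 3, 4, 7}, s ≤ k}:
k:     0  1  2  3  4  5  6  7  8  9 10 11 12
g(k):  0  0  1  1  2  2  0  3  1  4  2  0  0
So g(12) = 0.
Pile C is a plain Nim pile of size 7, so its Grundy value is 7.
By the Sprague-Grundy theorem, the Grundy value of a sum of independent games is the XOR of the component values.
Combined value = 2 ⊕ 0 ⊕ 7 = 5.

5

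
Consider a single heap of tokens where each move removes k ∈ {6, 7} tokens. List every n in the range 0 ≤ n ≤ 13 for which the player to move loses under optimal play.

Grundy values for subtraction set {6, 7}:
g(0) = mex{} = 0
g(1) = mex{} = 0
g(2) = mex{} = 0
g(3) = mex{} = 0
g(4) = mex{} = 0
g(5) = mex{} = 0
g(6) = mex{0} = 1
g(7) = mex{0} = 1
g(8) = mex{0} = 1
g(9) = mex{0} = 1
g(10) = mex{0} = 1
g(11) = mex{0} = 1
g(12) = mex{0,1} = 2
g(13) = mex{1} = 0
The P-positions (g = 0) in 0..13 are 0, 1, 2, 3, 4, 5, 13.

0, 1, 2, 3, 4, 5, 13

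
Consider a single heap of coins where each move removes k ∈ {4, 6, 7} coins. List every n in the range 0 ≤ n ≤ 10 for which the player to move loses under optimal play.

0, 1, 2, 3

Compute g(0), g(1), … for moves {4, 6, 7}:
g(0) = mex{} = 0
g(1) = mex{} = 0
g(2) = mex{} = 0
g(3) = mex{} = 0
g(4) = mex{0} = 1
g(5) = mex{0} = 1
g(6) = mex{0} = 1
g(7) = mex{0} = 1
g(8) = mex{0,1} = 2
g(9) = mex{0,1} = 2
g(10) = mex{0,1} = 2
The P-positions (g = 0) in 0..10 are 0, 1, 2, 3.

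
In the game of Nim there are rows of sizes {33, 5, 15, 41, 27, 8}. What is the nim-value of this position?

Bitwise XOR of the heap sizes:
  100001  (33)
  000101  (5)
  001111  (15)
  101001  (41)
  011011  (27)
  001000  (8)
  ------
  010001  (17)

17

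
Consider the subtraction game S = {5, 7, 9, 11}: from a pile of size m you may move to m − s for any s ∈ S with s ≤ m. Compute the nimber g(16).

Compute g(0), g(1), … for moves {5, 7, 9, 11}:
k:     0  1  2  3  4  5  6  7  8  9 10 11 12 13 14 15 16
g(k):  0  0  0  0  0  1  1  1  1  1  2  2  2  2  2  3  0
So g(16) = 0.

0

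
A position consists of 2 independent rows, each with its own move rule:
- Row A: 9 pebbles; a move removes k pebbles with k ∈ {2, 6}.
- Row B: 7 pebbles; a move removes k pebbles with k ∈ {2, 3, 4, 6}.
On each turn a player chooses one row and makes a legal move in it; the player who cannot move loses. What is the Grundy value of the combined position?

Grundy values for row A (subtraction set {2, 6}):
k:     0  1  2  3  4  5  6  7  8  9
g(k):  0  0  1  1  0  0  1  1  0  0
So g(9) = 0.
Build the Grundy sequence for row B with g(k) = mex{g(k−s) : s ∈ {2, 3, 4, 6}, s ≤ k}:
g(0) = mex{} = 0
g(1) = mex{} = 0
g(2) = mex{0} = 1
g(3) = mex{0} = 1
g(4) = mex{0,1} = 2
g(5) = mex{0,1} = 2
g(6) = mex{0,1,2} = 3
g(7) = mex{0,1,2} = 3
So g(7) = 3.
By the Sprague-Grundy theorem, the Grundy value of a sum of independent games is the XOR of the component values.
Combined value = 0 XOR 3 = 3.

3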